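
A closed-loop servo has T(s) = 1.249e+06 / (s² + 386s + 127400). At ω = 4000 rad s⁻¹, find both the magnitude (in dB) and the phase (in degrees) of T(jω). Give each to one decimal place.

|T| = -22.1 dB, ∠T = -174.4°

|(j4000)² + 386(j4000) + 127400| = |-1.5873e+07 + j1.544e+06| = 1.595e+07
|T(j4000)| = 1.249e+06 / 1.595e+07 = 0.078319
20 log₁₀(0.078319) = -22.12 dB
∠[(j4000)² + 386(j4000) + 127400] = ∠[-1.5873e+07 + j1.544e+06] = 174.44°
∠T(j4000) = −174.44° = -174.44°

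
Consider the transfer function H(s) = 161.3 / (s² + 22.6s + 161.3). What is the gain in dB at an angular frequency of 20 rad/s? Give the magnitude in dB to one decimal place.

-10.0 dB

|(j20)² + 22.6(j20) + 161.3| = |-238.7 + j452| = 511.2
|H(j20)| = 161.3 / 511.2 = 0.31556
20 log₁₀(0.31556) = -10.02 dB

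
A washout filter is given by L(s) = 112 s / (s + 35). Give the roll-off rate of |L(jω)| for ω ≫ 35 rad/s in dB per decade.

With 1 zero and 1 pole, the high-frequency asymptotic slope is 20 × (1 − 1) = 0 dB/decade.

0 dB/decade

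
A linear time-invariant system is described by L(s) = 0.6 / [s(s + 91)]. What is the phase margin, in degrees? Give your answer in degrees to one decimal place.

Gain crossover: |L(jω)| = 1 at ω ≈ 0.00659 rad s⁻¹.
∠L(j0.00659) = −90° − arctan(0.00659/91) ≈ -90.00°
PM = 180° + (-90.00°) = 90.00°

90.0°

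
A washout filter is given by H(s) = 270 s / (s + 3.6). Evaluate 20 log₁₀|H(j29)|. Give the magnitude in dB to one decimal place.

48.6 dB

|j29| = 29
|j29 + 3.6| = √(29² + 3.6²) = 29.22
|H(j29)| = 270 × 29 / 29.22 = 267.94
20 log₁₀(267.94) = 48.56 dB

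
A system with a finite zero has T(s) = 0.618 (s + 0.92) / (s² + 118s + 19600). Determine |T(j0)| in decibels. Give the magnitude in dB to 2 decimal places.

-90.75 dB

T(0) = 0.618 × 0.92 / 19600 = 2.9008e-05
20 log₁₀(2.9008e-05) = -90.750 dB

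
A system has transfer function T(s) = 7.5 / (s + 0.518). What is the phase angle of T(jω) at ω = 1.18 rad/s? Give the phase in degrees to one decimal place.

∠(j1.18 + 0.518) = arctan(1.18/0.518) = 66.30°
∠T(j1.18) = −66.30° = -66.30°

-66.3 deg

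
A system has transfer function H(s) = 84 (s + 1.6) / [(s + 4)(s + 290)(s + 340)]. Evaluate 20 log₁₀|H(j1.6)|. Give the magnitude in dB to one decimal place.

|j1.6 + 1.6| = √(1.6² + 1.6²) = 2.263
|j1.6 + 4| = √(1.6² + 4²) = 4.308
|j1.6 + 290| = √(1.6² + 290²) = 290
|j1.6 + 340| = √(1.6² + 340²) = 340
|H(j1.6)| = 84 × 2.263 / (4.308 × 290 × 340) = 0.00044744
20 log₁₀(0.00044744) = -66.99 dB

-67.0 dB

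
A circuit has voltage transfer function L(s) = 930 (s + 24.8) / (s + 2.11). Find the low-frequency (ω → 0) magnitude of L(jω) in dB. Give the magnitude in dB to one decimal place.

L(0) = 930 × 24.8 / 2.11 = 10931
20 log₁₀(10931) = 80.77 dB

80.8 dB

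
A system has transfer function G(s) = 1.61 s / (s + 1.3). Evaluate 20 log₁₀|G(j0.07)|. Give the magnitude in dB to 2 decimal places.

-21.25 dB

|j0.07| = 0.07
|j0.07 + 1.3| = √(0.07² + 1.3²) = 1.302
|G(j0.07)| = 1.61 × 0.07 / 1.302 = 0.086567
20 log₁₀(0.086567) = -21.253 dB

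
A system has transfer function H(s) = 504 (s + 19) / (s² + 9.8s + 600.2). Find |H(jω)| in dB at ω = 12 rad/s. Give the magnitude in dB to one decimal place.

|j12 + 19| = √(12² + 19²) = 22.47
|(j12)² + 9.8(j12) + 600.2| = |456.2 + j117.6| = 471.1
|H(j12)| = 504 × 22.47 / 471.1 = 24.041
20 log₁₀(24.041) = 27.62 dB

27.6 dB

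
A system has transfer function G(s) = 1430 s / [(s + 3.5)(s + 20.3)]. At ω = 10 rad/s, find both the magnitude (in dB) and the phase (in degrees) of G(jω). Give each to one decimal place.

|j10| = 10
|j10 + 3.5| = √(10² + 3.5²) = 10.59
|j10 + 20.3| = √(10² + 20.3²) = 22.63
|G(j10)| = 1430 × 10 / (10.59 × 22.63) = 59.644
20 log₁₀(59.644) = 35.51 dB
∠(j10) = 90.00°
∠(j10 + 3.5) = arctan(10/3.5) = 70.71°
∠(j10 + 20.3) = arctan(10/20.3) = 26.23°
∠G(j10) = 90.00° − (70.71° + 26.23°) = -6.94°

|G| = 35.5 dB, ∠G = -6.9°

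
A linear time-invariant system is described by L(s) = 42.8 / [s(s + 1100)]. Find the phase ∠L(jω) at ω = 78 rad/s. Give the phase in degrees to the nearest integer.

-94 deg

∠(j78 + 1100) = arctan(78/1100) = 4.06°
∠(j78) = 90.00°
∠L(j78) = − (4.06° + 90.00°) = -94.06°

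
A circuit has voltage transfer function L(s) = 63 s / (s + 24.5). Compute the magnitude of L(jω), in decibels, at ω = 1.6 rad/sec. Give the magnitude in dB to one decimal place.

|j1.6| = 1.6
|j1.6 + 24.5| = √(1.6² + 24.5²) = 24.55
|L(j1.6)| = 63 × 1.6 / 24.55 = 4.1055
20 log₁₀(4.1055) = 12.27 dB

12.3 dB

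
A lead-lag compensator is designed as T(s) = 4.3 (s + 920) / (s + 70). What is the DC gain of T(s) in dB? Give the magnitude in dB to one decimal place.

35.0 dB

T(0) = 4.3 × 920 / 70 = 56.514
20 log₁₀(56.514) = 35.04 dB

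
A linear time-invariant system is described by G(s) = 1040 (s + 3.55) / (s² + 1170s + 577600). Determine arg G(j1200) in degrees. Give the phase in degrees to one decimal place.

∠(j1200 + 3.55) = arctan(1200/3.55) = 89.83°
∠[(j1200)² + 1170(j1200) + 577600] = ∠[-8.624e+05 + j1.404e+06] = 121.56°
∠G(j1200) = 89.83° − 121.56° = -31.73°

-31.7°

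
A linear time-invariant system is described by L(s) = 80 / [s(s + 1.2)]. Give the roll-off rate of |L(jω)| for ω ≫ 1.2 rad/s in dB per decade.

-40 dB/decade

With 0 zeros and 2 poles, the high-frequency asymptotic slope is 20 × (0 − 2) = -40 dB/decade.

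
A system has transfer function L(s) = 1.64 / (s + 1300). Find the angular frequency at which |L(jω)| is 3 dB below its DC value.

1300 rad s⁻¹

For a single-pole low-pass, the −3 dB point is at the pole: ω = 1300 rad s⁻¹.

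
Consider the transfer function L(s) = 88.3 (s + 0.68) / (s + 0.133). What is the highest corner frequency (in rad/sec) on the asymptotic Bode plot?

Break frequencies occur at each pole and zero magnitude: 0.133 rad/sec, 0.68 rad/sec.
The highest is 0.68 rad/sec.

0.68 rad/sec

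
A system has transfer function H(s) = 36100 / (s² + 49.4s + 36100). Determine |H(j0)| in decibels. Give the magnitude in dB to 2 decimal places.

H(0) = 36100 / 36100 = 1
20 log₁₀(1) = 0.000 dB

0.00 dB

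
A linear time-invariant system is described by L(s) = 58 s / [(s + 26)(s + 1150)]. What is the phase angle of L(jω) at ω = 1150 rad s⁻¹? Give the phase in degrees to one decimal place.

∠(j1150) = 90.00°
∠(j1150 + 26) = arctan(1150/26) = 88.70°
∠(j1150 + 1150) = arctan(1150/1150) = 45.00°
∠L(j1150) = 90.00° − (88.70° + 45.00°) = -43.70°

-43.7°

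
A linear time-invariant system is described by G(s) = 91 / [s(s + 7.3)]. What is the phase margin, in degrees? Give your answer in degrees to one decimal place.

41.5°

Gain crossover: |G(jω)| = 1 at ω ≈ 8.26 rad s⁻¹.
∠G(j8.26) = −90° − arctan(8.26/7.3) ≈ -138.52°
PM = 180° + (-138.52°) = 41.48°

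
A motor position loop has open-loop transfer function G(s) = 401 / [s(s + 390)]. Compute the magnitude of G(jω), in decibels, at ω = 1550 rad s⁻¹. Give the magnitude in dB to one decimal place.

|j1550 + 390| = √(1550² + 390²) = 1598
|j1550| = 1550
|G(j1550)| = 401 / (1598 × 1550) = 0.00016186
20 log₁₀(0.00016186) = -75.82 dB

-75.8 dB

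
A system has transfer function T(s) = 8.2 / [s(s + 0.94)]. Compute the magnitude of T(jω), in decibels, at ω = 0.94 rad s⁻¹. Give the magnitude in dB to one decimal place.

16.3 dB

|j0.94 + 0.94| = √(0.94² + 0.94²) = 1.329
|j0.94| = 0.94
|T(j0.94)| = 8.2 / (1.329 × 0.94) = 6.5621
20 log₁₀(6.5621) = 16.34 dB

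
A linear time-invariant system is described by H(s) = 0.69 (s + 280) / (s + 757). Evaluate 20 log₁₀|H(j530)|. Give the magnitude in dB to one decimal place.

|j530 + 280| = √(530² + 280²) = 599.4
|j530 + 757| = √(530² + 757²) = 924.1
|H(j530)| = 0.69 × 599.4 / 924.1 = 0.44757
20 log₁₀(0.44757) = -6.98 dB

-7.0 dB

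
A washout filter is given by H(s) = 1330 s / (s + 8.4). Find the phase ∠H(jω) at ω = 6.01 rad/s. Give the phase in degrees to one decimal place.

54.4°

∠(j6.01) = 90.00°
∠(j6.01 + 8.4) = arctan(6.01/8.4) = 35.58°
∠H(j6.01) = 90.00° − 35.58° = 54.42°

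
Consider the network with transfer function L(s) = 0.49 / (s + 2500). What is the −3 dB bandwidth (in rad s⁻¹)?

2500 rad s⁻¹

For a single-pole low-pass, the −3 dB point is at the pole: ω = 2500 rad s⁻¹.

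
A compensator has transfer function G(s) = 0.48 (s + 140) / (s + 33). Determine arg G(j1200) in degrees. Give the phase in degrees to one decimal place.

∠(j1200 + 140) = arctan(1200/140) = 83.35°
∠(j1200 + 33) = arctan(1200/33) = 88.42°
∠G(j1200) = 83.35° − 88.42° = -5.08°

-5.1°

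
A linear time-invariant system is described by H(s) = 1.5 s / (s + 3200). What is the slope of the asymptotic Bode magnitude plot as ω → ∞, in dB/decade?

With 1 zero and 1 pole, the high-frequency asymptotic slope is 20 × (1 − 1) = 0 dB/decade.

0 dB/decade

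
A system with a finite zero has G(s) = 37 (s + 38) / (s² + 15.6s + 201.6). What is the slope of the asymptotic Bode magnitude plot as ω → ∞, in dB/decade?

With 1 zero and 2 poles, the high-frequency asymptotic slope is 20 × (1 − 2) = -20 dB/decade.

-20 dB/decade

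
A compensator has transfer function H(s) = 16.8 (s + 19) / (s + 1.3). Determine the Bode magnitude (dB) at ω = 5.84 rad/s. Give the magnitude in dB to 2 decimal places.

|j5.84 + 19| = √(5.84² + 19²) = 19.88
|j5.84 + 1.3| = √(5.84² + 1.3²) = 5.983
|H(j5.84)| = 16.8 × 19.88 / 5.983 = 55.815
20 log₁₀(55.815) = 34.935 dB

34.94 dB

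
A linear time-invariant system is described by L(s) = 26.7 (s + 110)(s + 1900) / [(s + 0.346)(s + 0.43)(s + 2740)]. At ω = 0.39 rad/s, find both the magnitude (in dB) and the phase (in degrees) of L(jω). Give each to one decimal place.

|j0.39 + 110| = √(0.39² + 110²) = 110
|j0.39 + 1900| = √(0.39² + 1900²) = 1900
|j0.39 + 0.346| = √(0.39² + 0.346²) = 0.5214
|j0.39 + 0.43| = √(0.39² + 0.43²) = 0.5805
|j0.39 + 2740| = √(0.39² + 2740²) = 2740
|L(j0.39)| = 26.7 × 110 × 1900 / (0.5214 × 0.5805 × 2740) = 6729.1
20 log₁₀(6729.1) = 76.56 dB
∠(j0.39 + 110) = arctan(0.39/110) = 0.20°
∠(j0.39 + 1900) = arctan(0.39/1900) = 0.01°
∠(j0.39 + 0.346) = arctan(0.39/0.346) = 48.42°
∠(j0.39 + 0.43) = arctan(0.39/0.43) = 42.21°
∠(j0.39 + 2740) = arctan(0.39/2740) = 0.01°
∠L(j0.39) = 0.20° + 0.01° − (48.42° + 42.21° + 0.01°) = -90.42°

|L| = 76.6 dB, ∠L = -90.4°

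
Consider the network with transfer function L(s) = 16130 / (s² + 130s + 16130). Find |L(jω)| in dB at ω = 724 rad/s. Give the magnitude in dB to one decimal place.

|(j724)² + 130(j724) + 16130| = |-5.0805e+05 + j94120| = 5.167e+05
|L(j724)| = 16130 / 5.167e+05 = 0.031218
20 log₁₀(0.031218) = -30.11 dB

-30.1 dB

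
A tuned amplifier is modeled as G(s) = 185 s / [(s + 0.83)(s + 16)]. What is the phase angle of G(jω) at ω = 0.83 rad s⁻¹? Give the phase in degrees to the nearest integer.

42°

∠(j0.83) = 90.00°
∠(j0.83 + 0.83) = arctan(0.83/0.83) = 45.00°
∠(j0.83 + 16) = arctan(0.83/16) = 2.97°
∠G(j0.83) = 90.00° − (45.00° + 2.97°) = 42.03°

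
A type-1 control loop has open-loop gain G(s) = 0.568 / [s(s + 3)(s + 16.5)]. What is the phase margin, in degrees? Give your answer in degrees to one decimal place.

89.7°

Gain crossover: |G(jω)| = 1 at ω ≈ 0.0115 rad/s.
∠G(j0.0115) = −90° − arctan(0.0115/3) − arctan(0.0115/16.5) ≈ -90.26°
PM = 180° + (-90.26°) = 89.74°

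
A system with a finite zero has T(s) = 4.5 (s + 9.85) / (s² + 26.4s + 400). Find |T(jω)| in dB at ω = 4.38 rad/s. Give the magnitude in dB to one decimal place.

|j4.38 + 9.85| = √(4.38² + 9.85²) = 10.78
|(j4.38)² + 26.4(j4.38) + 400| = |380.82 + j115.63| = 398
|T(j4.38)| = 4.5 × 10.78 / 398 = 0.12189
20 log₁₀(0.12189) = -18.28 dB

-18.3 dB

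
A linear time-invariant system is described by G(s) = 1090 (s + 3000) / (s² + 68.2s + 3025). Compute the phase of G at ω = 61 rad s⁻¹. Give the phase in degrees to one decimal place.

∠(j61 + 3000) = arctan(61/3000) = 1.16°
∠[(j61)² + 68.2(j61) + 3025] = ∠[-696 + j4160.2] = 99.50°
∠G(j61) = 1.16° − 99.50° = -98.33°

-98.3 deg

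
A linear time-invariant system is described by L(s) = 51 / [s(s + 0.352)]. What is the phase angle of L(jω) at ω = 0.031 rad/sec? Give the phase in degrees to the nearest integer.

-95°

∠(j0.031 + 0.352) = arctan(0.031/0.352) = 5.03°
∠(j0.031) = 90.00°
∠L(j0.031) = − (5.03° + 90.00°) = -95.03°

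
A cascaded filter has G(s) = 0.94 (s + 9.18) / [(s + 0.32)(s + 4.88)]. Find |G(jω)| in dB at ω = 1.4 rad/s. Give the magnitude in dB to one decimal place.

1.6 dB

|j1.4 + 9.18| = √(1.4² + 9.18²) = 9.286
|j1.4 + 0.32| = √(1.4² + 0.32²) = 1.436
|j1.4 + 4.88| = √(1.4² + 4.88²) = 5.077
|G(j1.4)| = 0.94 × 9.286 / (1.436 × 5.077) = 1.1972
20 log₁₀(1.1972) = 1.56 dB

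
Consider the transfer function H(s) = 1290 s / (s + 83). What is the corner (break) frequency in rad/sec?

The single real pole at s = −83 gives a corner at ω = 83 rad/sec.

83 rad/sec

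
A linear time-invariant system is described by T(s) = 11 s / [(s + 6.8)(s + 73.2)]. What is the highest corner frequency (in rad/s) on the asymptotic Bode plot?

73.2 rad/s

Break frequencies occur at each pole and zero magnitude: 6.8 rad/s, 73.2 rad/s.
The highest is 73.2 rad/s.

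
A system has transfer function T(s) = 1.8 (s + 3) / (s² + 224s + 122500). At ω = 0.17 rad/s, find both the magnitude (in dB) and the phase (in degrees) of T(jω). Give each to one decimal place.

|j0.17 + 3| = √(0.17² + 3²) = 3.005
|(j0.17)² + 224(j0.17) + 122500| = |1.225e+05 + j38.08| = 1.225e+05
|T(j0.17)| = 1.8 × 3.005 / 1.225e+05 = 4.4152e-05
20 log₁₀(4.4152e-05) = -87.10 dB
∠(j0.17 + 3) = arctan(0.17/3) = 3.24°
∠[(j0.17)² + 224(j0.17) + 122500] = ∠[1.225e+05 + j38.08] = 0.02°
∠T(j0.17) = 3.24° − 0.02° = 3.23°

|T| = -87.1 dB, ∠T = 3.2°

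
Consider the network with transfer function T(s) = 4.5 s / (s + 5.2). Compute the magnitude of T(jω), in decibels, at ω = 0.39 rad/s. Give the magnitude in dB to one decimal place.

-9.5 dB

|j0.39| = 0.39
|j0.39 + 5.2| = √(0.39² + 5.2²) = 5.215
|T(j0.39)| = 4.5 × 0.39 / 5.215 = 0.33655
20 log₁₀(0.33655) = -9.46 dB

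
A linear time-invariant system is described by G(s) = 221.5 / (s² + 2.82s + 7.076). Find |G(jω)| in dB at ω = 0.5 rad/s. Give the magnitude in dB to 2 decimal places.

|(j0.5)² + 2.82(j0.5) + 7.076| = |6.826 + j1.41| = 6.97
|G(j0.5)| = 221.5 / 6.97 = 31.779
20 log₁₀(31.779) = 30.043 dB

30.04 dB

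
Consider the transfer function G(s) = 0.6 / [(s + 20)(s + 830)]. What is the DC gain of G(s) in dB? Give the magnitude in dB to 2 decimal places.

-88.84 dB

G(0) = 0.6 / (20 × 830) = 3.6145e-05
20 log₁₀(3.6145e-05) = -88.839 dB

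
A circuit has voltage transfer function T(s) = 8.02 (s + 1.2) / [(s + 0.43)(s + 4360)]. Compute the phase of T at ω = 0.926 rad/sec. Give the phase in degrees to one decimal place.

∠(j0.926 + 1.2) = arctan(0.926/1.2) = 37.66°
∠(j0.926 + 0.43) = arctan(0.926/0.43) = 65.09°
∠(j0.926 + 4360) = arctan(0.926/4360) = 0.01°
∠T(j0.926) = 37.66° − (65.09° + 0.01°) = -27.45°

-27.4°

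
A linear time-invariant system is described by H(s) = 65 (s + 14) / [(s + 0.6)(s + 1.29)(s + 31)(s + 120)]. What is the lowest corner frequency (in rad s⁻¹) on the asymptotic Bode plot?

Break frequencies occur at each pole and zero magnitude: 0.6 rad s⁻¹, 1.29 rad s⁻¹, 14 rad s⁻¹, 31 rad s⁻¹, 120 rad s⁻¹.
The lowest is 0.6 rad s⁻¹.

0.6 rad s⁻¹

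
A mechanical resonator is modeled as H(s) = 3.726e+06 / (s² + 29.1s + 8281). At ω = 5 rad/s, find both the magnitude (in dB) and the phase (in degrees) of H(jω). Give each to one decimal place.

|H| = 53.1 dB, ∠H = -1.0 deg

|(j5)² + 29.1(j5) + 8281| = |8256 + j145.5| = 8257
|H(j5)| = 3.726e+06 / 8257 = 451.24
20 log₁₀(451.24) = 53.09 dB
∠[(j5)² + 29.1(j5) + 8281] = ∠[8256 + j145.5] = 1.01°
∠H(j5) = −1.01° = -1.01°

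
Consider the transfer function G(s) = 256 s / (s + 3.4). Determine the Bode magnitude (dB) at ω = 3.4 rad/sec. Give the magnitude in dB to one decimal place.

45.2 dB

|j3.4| = 3.4
|j3.4 + 3.4| = √(3.4² + 3.4²) = 4.808
|G(j3.4)| = 256 × 3.4 / 4.808 = 181.02
20 log₁₀(181.02) = 45.15 dB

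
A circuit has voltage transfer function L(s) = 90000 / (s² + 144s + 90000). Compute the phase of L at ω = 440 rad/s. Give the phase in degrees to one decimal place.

∠[(j440)² + 144(j440) + 90000] = ∠[-1.036e+05 + j63360] = 148.55°
∠L(j440) = −148.55° = -148.55°

-148.6°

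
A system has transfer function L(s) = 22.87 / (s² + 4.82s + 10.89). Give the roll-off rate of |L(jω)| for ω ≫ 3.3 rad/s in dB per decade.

With 0 zeros and 2 poles, the high-frequency asymptotic slope is 20 × (0 − 2) = -40 dB/decade.

-40 dB/decade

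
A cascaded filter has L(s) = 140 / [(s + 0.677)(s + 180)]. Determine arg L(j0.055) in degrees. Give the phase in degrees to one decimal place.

∠(j0.055 + 0.677) = arctan(0.055/0.677) = 4.64°
∠(j0.055 + 180) = arctan(0.055/180) = 0.02°
∠L(j0.055) = − (4.64° + 0.02°) = -4.66°

-4.7°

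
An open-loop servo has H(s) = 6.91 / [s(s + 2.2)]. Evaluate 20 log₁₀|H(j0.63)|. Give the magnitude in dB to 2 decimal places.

|j0.63 + 2.2| = √(0.63² + 2.2²) = 2.288
|j0.63| = 0.63
|H(j0.63)| = 6.91 / (2.288 × 0.63) = 4.7929
20 log₁₀(4.7929) = 13.612 dB

13.61 dB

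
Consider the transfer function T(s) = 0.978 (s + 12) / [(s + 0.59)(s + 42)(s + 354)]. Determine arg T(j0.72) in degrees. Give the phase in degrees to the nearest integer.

-48°

∠(j0.72 + 12) = arctan(0.72/12) = 3.43°
∠(j0.72 + 0.59) = arctan(0.72/0.59) = 50.67°
∠(j0.72 + 42) = arctan(0.72/42) = 0.98°
∠(j0.72 + 354) = arctan(0.72/354) = 0.12°
∠T(j0.72) = 3.43° − (50.67° + 0.98° + 0.12°) = -48.33°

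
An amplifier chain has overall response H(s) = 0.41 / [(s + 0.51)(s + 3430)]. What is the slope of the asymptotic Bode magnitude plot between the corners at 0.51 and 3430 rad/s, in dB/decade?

-20 dB/decade

In this band the factors already past their corner are: pole at 0.51; net slope = -20 dB/decade.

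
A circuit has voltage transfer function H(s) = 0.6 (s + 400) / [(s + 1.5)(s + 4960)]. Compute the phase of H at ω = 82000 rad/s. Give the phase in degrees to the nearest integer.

-87°

∠(j82000 + 400) = arctan(82000/400) = 89.72°
∠(j82000 + 1.5) = arctan(82000/1.5) = 90.00°
∠(j82000 + 4960) = arctan(82000/4960) = 86.54°
∠H(j82000) = 89.72° − (90.00° + 86.54°) = -86.82°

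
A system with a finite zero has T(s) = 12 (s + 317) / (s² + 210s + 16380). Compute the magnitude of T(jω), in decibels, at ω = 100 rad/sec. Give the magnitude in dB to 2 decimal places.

-14.81 dB

|j100 + 317| = √(100² + 317²) = 332.4
|(j100)² + 210(j100) + 16380| = |6380 + j21000| = 2.195e+04
|T(j100)| = 12 × 332.4 / 2.195e+04 = 0.18174
20 log₁₀(0.18174) = -14.811 dB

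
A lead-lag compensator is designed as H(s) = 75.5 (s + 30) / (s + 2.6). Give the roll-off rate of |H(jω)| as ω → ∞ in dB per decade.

0 dB/decade

With 1 zero and 1 pole, the high-frequency asymptotic slope is 20 × (1 − 1) = 0 dB/decade.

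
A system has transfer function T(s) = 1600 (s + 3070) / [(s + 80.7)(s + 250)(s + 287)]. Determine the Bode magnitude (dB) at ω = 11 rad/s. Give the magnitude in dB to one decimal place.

|j11 + 3070| = √(11² + 3070²) = 3070
|j11 + 80.7| = √(11² + 80.7²) = 81.45
|j11 + 250| = √(11² + 250²) = 250.2
|j11 + 287| = √(11² + 287²) = 287.2
|T(j11)| = 1600 × 3070 / (81.45 × 250.2 × 287.2) = 0.83913
20 log₁₀(0.83913) = -1.52 dB

-1.5 dB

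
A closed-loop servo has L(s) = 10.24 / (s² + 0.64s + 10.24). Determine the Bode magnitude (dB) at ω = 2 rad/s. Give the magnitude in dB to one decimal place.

4.1 dB

|(j2)² + 0.64(j2) + 10.24| = |6.24 + j1.28| = 6.37
|L(j2)| = 10.24 / 6.37 = 1.6076
20 log₁₀(1.6076) = 4.12 dB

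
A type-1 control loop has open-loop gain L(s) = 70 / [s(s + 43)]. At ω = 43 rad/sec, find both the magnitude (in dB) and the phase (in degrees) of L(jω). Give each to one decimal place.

|j43 + 43| = √(43² + 43²) = 60.81
|j43| = 43
|L(j43)| = 70 / (60.81 × 43) = 0.02677
20 log₁₀(0.02677) = -31.45 dB
∠(j43 + 43) = arctan(43/43) = 45.00°
∠(j43) = 90.00°
∠L(j43) = − (45.00° + 90.00°) = -135.00°

|L| = -31.4 dB, ∠L = -135.0°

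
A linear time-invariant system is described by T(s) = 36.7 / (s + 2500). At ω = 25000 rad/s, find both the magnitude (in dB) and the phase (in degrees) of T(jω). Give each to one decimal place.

|T| = -56.7 dB, ∠T = -84.3°

|j25000 + 2500| = √(25000² + 2500²) = 2.512e+04
|T(j25000)| = 36.7 / 2.512e+04 = 0.0014607
20 log₁₀(0.0014607) = -56.71 dB
∠(j25000 + 2500) = arctan(25000/2500) = 84.29°
∠T(j25000) = −84.29° = -84.29°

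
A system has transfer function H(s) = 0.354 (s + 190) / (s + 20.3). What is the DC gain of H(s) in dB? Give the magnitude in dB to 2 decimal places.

10.41 dB

H(0) = 0.354 × 190 / 20.3 = 3.3133
20 log₁₀(3.3133) = 10.405 dB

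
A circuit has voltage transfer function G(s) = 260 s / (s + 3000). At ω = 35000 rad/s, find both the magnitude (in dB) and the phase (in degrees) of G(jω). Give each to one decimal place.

|G| = 48.3 dB, ∠G = 4.9°

|j35000| = 3.5e+04
|j35000 + 3000| = √(35000² + 3000²) = 3.513e+04
|G(j35000)| = 260 × 3.5e+04 / 3.513e+04 = 259.05
20 log₁₀(259.05) = 48.27 dB
∠(j35000) = 90.00°
∠(j35000 + 3000) = arctan(35000/3000) = 85.10°
∠G(j35000) = 90.00° − 85.10° = 4.90°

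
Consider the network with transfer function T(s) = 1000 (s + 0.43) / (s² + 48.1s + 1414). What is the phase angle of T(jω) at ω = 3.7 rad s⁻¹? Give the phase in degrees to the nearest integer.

76°

∠(j3.7 + 0.43) = arctan(3.7/0.43) = 83.37°
∠[(j3.7)² + 48.1(j3.7) + 1414] = ∠[1400.3 + j177.97] = 7.24°
∠T(j3.7) = 83.37° − 7.24° = 76.13°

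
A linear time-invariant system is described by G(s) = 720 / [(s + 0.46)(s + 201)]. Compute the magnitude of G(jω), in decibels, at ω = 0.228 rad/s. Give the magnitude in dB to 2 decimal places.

|j0.228 + 0.46| = √(0.228² + 0.46²) = 0.5134
|j0.228 + 201| = √(0.228² + 201²) = 201
|G(j0.228)| = 720 / (0.5134 × 201) = 6.9771
20 log₁₀(6.9771) = 16.874 dB

16.87 dB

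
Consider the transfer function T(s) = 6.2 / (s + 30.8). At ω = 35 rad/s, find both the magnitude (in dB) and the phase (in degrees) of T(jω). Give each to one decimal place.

|j35 + 30.8| = √(35² + 30.8²) = 46.62
|T(j35)| = 6.2 / 46.62 = 0.13298
20 log₁₀(0.13298) = -17.52 dB
∠(j35 + 30.8) = arctan(35/30.8) = 48.65°
∠T(j35) = −48.65° = -48.65°

|T| = -17.5 dB, ∠T = -48.7°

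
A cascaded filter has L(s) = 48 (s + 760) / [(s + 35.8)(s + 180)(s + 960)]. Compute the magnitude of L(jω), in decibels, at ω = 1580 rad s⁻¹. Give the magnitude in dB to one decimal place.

-94.8 dB

|j1580 + 760| = √(1580² + 760²) = 1753
|j1580 + 35.8| = √(1580² + 35.8²) = 1580
|j1580 + 180| = √(1580² + 180²) = 1590
|j1580 + 960| = √(1580² + 960²) = 1849
|L(j1580)| = 48 × 1753 / (1580 × 1590 × 1849) = 1.8113e-05
20 log₁₀(1.8113e-05) = -94.84 dB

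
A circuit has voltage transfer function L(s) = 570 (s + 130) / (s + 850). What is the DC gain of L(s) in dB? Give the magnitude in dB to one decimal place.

38.8 dB

L(0) = 570 × 130 / 850 = 87.176
20 log₁₀(87.176) = 38.81 dB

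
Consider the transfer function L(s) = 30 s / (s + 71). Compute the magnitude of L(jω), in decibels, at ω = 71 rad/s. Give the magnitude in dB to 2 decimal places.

|j71| = 71
|j71 + 71| = √(71² + 71²) = 100.4
|L(j71)| = 30 × 71 / 100.4 = 21.213
20 log₁₀(21.213) = 26.532 dB

26.53 dB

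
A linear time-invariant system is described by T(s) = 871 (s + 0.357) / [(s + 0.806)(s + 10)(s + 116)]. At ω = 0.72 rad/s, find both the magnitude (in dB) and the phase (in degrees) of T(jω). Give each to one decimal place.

|j0.72 + 0.357| = √(0.72² + 0.357²) = 0.8036
|j0.72 + 0.806| = √(0.72² + 0.806²) = 1.081
|j0.72 + 10| = √(0.72² + 10²) = 10.03
|j0.72 + 116| = √(0.72² + 116²) = 116
|T(j0.72)| = 871 × 0.8036 / (1.081 × 10.03 × 116) = 0.55689
20 log₁₀(0.55689) = -5.08 dB
∠(j0.72 + 0.357) = arctan(0.72/0.357) = 63.63°
∠(j0.72 + 0.806) = arctan(0.72/0.806) = 41.77°
∠(j0.72 + 10) = arctan(0.72/10) = 4.12°
∠(j0.72 + 116) = arctan(0.72/116) = 0.36°
∠T(j0.72) = 63.63° − (41.77° + 4.12° + 0.36°) = 17.38°

|T| = -5.1 dB, ∠T = 17.4°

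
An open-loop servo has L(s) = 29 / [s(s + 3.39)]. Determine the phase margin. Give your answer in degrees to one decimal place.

34.8°

Gain crossover: |L(jω)| = 1 at ω ≈ 4.88 rad/sec.
∠L(j4.88) = −90° − arctan(4.88/3.39) ≈ -145.22°
PM = 180° + (-145.22°) = 34.78°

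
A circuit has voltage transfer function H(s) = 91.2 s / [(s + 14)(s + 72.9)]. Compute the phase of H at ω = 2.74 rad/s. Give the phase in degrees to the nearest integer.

77°

∠(j2.74) = 90.00°
∠(j2.74 + 14) = arctan(2.74/14) = 11.07°
∠(j2.74 + 72.9) = arctan(2.74/72.9) = 2.15°
∠H(j2.74) = 90.00° − (11.07° + 2.15°) = 76.77°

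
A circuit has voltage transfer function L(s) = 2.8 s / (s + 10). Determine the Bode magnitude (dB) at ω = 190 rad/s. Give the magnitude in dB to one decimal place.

8.9 dB

|j190| = 190
|j190 + 10| = √(190² + 10²) = 190.3
|L(j190)| = 2.8 × 190 / 190.3 = 2.7961
20 log₁₀(2.7961) = 8.93 dB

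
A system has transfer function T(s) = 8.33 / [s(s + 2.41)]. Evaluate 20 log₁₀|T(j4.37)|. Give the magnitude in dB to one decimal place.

|j4.37 + 2.41| = √(4.37² + 2.41²) = 4.99
|j4.37| = 4.37
|T(j4.37)| = 8.33 / (4.99 × 4.37) = 0.38196
20 log₁₀(0.38196) = -8.36 dB

-8.4 dB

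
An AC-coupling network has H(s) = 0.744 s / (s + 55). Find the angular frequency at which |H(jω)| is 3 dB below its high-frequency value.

55 rad s⁻¹

For a single-pole high-pass, the −3 dB point is at the pole: ω = 55 rad s⁻¹.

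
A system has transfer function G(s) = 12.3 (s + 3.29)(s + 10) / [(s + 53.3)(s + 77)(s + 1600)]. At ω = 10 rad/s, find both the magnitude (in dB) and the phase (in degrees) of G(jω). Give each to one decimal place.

|j10 + 3.29| = √(10² + 3.29²) = 10.53
|j10 + 10| = √(10² + 10²) = 14.14
|j10 + 53.3| = √(10² + 53.3²) = 54.23
|j10 + 77| = √(10² + 77²) = 77.65
|j10 + 1600| = √(10² + 1600²) = 1600
|G(j10)| = 12.3 × 10.53 × 14.14 / (54.23 × 77.65 × 1600) = 0.0002718
20 log₁₀(0.0002718) = -71.32 dB
∠(j10 + 3.29) = arctan(10/3.29) = 71.79°
∠(j10 + 10) = arctan(10/10) = 45.00°
∠(j10 + 53.3) = arctan(10/53.3) = 10.63°
∠(j10 + 77) = arctan(10/77) = 7.40°
∠(j10 + 1600) = arctan(10/1600) = 0.36°
∠G(j10) = 71.79° + 45.00° − (10.63° + 7.40° + 0.36°) = 98.40°

|G| = -71.3 dB, ∠G = 98.4°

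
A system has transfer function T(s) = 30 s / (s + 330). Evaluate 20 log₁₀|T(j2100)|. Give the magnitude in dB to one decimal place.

29.4 dB

|j2100| = 2100
|j2100 + 330| = √(2100² + 330²) = 2126
|T(j2100)| = 30 × 2100 / 2126 = 29.636
20 log₁₀(29.636) = 29.44 dB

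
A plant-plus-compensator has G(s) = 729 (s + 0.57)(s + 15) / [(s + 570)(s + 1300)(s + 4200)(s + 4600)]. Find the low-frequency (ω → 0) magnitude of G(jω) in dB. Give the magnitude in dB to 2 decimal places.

G(0) = 729 × 0.57 × 15 / (570 × 1300 × 4200 × 4600) = 4.3538e-10
20 log₁₀(4.3538e-10) = -187.223 dB

-187.22 dB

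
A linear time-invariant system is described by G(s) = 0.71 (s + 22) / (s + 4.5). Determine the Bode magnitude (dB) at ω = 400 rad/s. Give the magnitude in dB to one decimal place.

-3.0 dB

|j400 + 22| = √(400² + 22²) = 400.6
|j400 + 4.5| = √(400² + 4.5²) = 400
|G(j400)| = 0.71 × 400.6 / 400 = 0.71103
20 log₁₀(0.71103) = -2.96 dB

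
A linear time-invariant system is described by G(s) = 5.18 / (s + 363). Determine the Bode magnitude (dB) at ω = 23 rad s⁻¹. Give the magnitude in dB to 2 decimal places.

|j23 + 363| = √(23² + 363²) = 363.7
|G(j23)| = 5.18 / 363.7 = 0.014241
20 log₁₀(0.014241) = -36.929 dB

-36.93 dB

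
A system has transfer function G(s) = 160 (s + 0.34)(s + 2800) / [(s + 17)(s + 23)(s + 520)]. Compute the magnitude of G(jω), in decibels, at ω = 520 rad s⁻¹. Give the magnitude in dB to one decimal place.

1.5 dB

|j520 + 0.34| = √(520² + 0.34²) = 520
|j520 + 2800| = √(520² + 2800²) = 2848
|j520 + 17| = √(520² + 17²) = 520.3
|j520 + 23| = √(520² + 23²) = 520.5
|j520 + 520| = √(520² + 520²) = 735.4
|G(j520)| = 160 × 520 × 2848 / (520.3 × 520.5 × 735.4) = 1.1898
20 log₁₀(1.1898) = 1.51 dB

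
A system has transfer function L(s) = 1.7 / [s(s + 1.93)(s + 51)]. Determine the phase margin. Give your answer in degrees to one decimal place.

Gain crossover: |L(jω)| = 1 at ω ≈ 0.0173 rad/sec.
∠L(j0.0173) = −90° − arctan(0.0173/1.93) − arctan(0.0173/51) ≈ -90.53°
PM = 180° + (-90.53°) = 89.47°

89.5°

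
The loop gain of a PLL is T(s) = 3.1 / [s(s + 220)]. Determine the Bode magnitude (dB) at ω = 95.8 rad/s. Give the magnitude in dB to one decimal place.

-77.4 dB

|j95.8 + 220| = √(95.8² + 220²) = 240
|j95.8| = 95.8
|T(j95.8)| = 3.1 / (240 × 95.8) = 0.00013486
20 log₁₀(0.00013486) = -77.40 dB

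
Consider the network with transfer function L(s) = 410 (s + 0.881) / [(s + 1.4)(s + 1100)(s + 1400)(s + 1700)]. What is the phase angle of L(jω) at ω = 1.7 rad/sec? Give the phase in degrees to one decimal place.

∠(j1.7 + 0.881) = arctan(1.7/0.881) = 62.61°
∠(j1.7 + 1.4) = arctan(1.7/1.4) = 50.53°
∠(j1.7 + 1100) = arctan(1.7/1100) = 0.09°
∠(j1.7 + 1400) = arctan(1.7/1400) = 0.07°
∠(j1.7 + 1700) = arctan(1.7/1700) = 0.06°
∠L(j1.7) = 62.61° − (50.53° + 0.09° + 0.07° + 0.06°) = 11.86°

11.9°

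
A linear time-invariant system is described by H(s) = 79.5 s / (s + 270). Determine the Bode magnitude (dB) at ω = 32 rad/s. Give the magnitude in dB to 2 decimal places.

19.42 dB

|j32| = 32
|j32 + 270| = √(32² + 270²) = 271.9
|H(j32)| = 79.5 × 32 / 271.9 = 9.3567
20 log₁₀(9.3567) = 19.422 dB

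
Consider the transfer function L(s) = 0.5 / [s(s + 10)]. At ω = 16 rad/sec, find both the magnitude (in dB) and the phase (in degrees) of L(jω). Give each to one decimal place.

|j16 + 10| = √(16² + 10²) = 18.87
|j16| = 16
|L(j16)| = 0.5 / (18.87 × 16) = 0.0016562
20 log₁₀(0.0016562) = -55.62 dB
∠(j16 + 10) = arctan(16/10) = 57.99°
∠(j16) = 90.00°
∠L(j16) = − (57.99° + 90.00°) = -147.99°

|L| = -55.6 dB, ∠L = -148.0°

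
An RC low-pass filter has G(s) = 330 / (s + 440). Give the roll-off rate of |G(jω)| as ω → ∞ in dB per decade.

With 0 zeros and 1 pole, the high-frequency asymptotic slope is 20 × (0 − 1) = -20 dB/decade.

-20 dB/decade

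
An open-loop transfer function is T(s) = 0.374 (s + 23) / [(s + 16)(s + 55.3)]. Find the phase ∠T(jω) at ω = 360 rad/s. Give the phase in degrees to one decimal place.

∠(j360 + 23) = arctan(360/23) = 86.34°
∠(j360 + 16) = arctan(360/16) = 87.46°
∠(j360 + 55.3) = arctan(360/55.3) = 81.27°
∠T(j360) = 86.34° − (87.46° + 81.27°) = -82.38°

-82.4°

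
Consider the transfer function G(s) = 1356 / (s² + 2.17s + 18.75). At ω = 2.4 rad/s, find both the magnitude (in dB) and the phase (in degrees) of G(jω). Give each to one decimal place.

|G| = 39.7 dB, ∠G = -21.8 deg

|(j2.4)² + 2.17(j2.4) + 18.75| = |12.99 + j5.208| = 14
|G(j2.4)| = 1356 / 14 = 96.891
20 log₁₀(96.891) = 39.73 dB
∠[(j2.4)² + 2.17(j2.4) + 18.75] = ∠[12.99 + j5.208] = 21.85°
∠G(j2.4) = −21.85° = -21.85°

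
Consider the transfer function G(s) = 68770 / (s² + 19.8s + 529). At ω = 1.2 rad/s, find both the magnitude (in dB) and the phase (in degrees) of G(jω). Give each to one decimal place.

|G| = 42.3 dB, ∠G = -2.6°

|(j1.2)² + 19.8(j1.2) + 529| = |527.56 + j23.76| = 528.1
|G(j1.2)| = 68770 / 528.1 = 130.22
20 log₁₀(130.22) = 42.29 dB
∠[(j1.2)² + 19.8(j1.2) + 529] = ∠[527.56 + j23.76] = 2.58°
∠G(j1.2) = −2.58° = -2.58°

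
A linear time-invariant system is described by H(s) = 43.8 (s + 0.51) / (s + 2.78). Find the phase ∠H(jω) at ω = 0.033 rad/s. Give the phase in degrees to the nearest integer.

3 deg

∠(j0.033 + 0.51) = arctan(0.033/0.51) = 3.70°
∠(j0.033 + 2.78) = arctan(0.033/2.78) = 0.68°
∠H(j0.033) = 3.70° − 0.68° = 3.02°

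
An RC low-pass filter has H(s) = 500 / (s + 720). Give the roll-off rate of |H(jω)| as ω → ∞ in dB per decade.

With 0 zeros and 1 pole, the high-frequency asymptotic slope is 20 × (0 − 1) = -20 dB/decade.

-20 dB/decade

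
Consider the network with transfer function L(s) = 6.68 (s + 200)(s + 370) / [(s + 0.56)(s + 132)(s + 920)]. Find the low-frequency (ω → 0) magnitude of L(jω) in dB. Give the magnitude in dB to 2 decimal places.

L(0) = 6.68 × 200 × 370 / (0.56 × 132 × 920) = 7.2687
20 log₁₀(7.2687) = 17.229 dB

17.23 dB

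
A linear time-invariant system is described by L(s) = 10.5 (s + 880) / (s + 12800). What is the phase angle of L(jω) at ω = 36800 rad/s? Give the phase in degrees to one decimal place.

17.8°

∠(j36800 + 880) = arctan(36800/880) = 88.63°
∠(j36800 + 12800) = arctan(36800/12800) = 70.82°
∠L(j36800) = 88.63° − 70.82° = 17.81°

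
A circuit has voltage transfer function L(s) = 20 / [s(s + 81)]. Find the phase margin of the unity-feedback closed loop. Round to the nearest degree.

Gain crossover: |L(jω)| = 1 at ω ≈ 0.247 rad/s.
∠L(j0.247) = −90° − arctan(0.247/81) ≈ -90.17°
PM = 180° + (-90.17°) = 89.83°

90 deg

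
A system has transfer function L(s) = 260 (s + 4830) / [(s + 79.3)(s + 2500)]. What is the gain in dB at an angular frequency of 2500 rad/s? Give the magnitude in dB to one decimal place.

-15.9 dB

|j2500 + 4830| = √(2500² + 4830²) = 5439
|j2500 + 79.3| = √(2500² + 79.3²) = 2501
|j2500 + 2500| = √(2500² + 2500²) = 3536
|L(j2500)| = 260 × 5439 / (2501 × 3536) = 0.1599
20 log₁₀(0.1599) = -15.92 dB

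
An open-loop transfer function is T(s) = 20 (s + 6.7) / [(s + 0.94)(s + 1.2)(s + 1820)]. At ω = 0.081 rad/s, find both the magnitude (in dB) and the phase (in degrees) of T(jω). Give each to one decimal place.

|j0.081 + 6.7| = √(0.081² + 6.7²) = 6.7
|j0.081 + 0.94| = √(0.081² + 0.94²) = 0.9435
|j0.081 + 1.2| = √(0.081² + 1.2²) = 1.203
|j0.081 + 1820| = √(0.081² + 1820²) = 1820
|T(j0.081)| = 20 × 6.7 / (0.9435 × 1.203 × 1820) = 0.064888
20 log₁₀(0.064888) = -23.76 dB
∠(j0.081 + 6.7) = arctan(0.081/6.7) = 0.69°
∠(j0.081 + 0.94) = arctan(0.081/0.94) = 4.93°
∠(j0.081 + 1.2) = arctan(0.081/1.2) = 3.86°
∠(j0.081 + 1820) = arctan(0.081/1820) = 0.00°
∠T(j0.081) = 0.69° − (4.93° + 3.86° + 0.00°) = -8.10°

|T| = -23.8 dB, ∠T = -8.1°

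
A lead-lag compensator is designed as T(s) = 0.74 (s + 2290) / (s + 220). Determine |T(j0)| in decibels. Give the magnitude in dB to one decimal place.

17.7 dB

T(0) = 0.74 × 2290 / 220 = 7.7027
20 log₁₀(7.7027) = 17.73 dB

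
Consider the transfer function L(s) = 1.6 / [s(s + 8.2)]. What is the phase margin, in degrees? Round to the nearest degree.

89°

Gain crossover: |L(jω)| = 1 at ω ≈ 0.195 rad s⁻¹.
∠L(j0.195) = −90° − arctan(0.195/8.2) ≈ -91.36°
PM = 180° + (-91.36°) = 88.64°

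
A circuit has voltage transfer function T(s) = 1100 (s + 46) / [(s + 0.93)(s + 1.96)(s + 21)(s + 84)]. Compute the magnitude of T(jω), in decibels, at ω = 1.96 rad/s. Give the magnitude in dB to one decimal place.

|j1.96 + 46| = √(1.96² + 46²) = 46.04
|j1.96 + 0.93| = √(1.96² + 0.93²) = 2.169
|j1.96 + 1.96| = √(1.96² + 1.96²) = 2.772
|j1.96 + 21| = √(1.96² + 21²) = 21.09
|j1.96 + 84| = √(1.96² + 84²) = 84.02
|T(j1.96)| = 1100 × 46.04 / (2.169 × 2.772 × 21.09 × 84.02) = 4.7525
20 log₁₀(4.7525) = 13.54 dB

13.5 dB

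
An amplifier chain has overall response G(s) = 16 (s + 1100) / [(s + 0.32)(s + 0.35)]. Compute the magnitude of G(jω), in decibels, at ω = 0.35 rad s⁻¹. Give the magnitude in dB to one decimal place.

|j0.35 + 1100| = √(0.35² + 1100²) = 1100
|j0.35 + 0.32| = √(0.35² + 0.32²) = 0.4742
|j0.35 + 0.35| = √(0.35² + 0.35²) = 0.495
|G(j0.35)| = 16 × 1100 / (0.4742 × 0.495) = 74978
20 log₁₀(74978) = 97.50 dB

97.5 dB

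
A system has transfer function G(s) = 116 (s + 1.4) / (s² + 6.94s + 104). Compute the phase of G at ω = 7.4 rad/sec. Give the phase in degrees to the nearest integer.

∠(j7.4 + 1.4) = arctan(7.4/1.4) = 79.29°
∠[(j7.4)² + 6.94(j7.4) + 104] = ∠[49.24 + j51.356] = 46.21°
∠G(j7.4) = 79.29° − 46.21° = 33.08°

33°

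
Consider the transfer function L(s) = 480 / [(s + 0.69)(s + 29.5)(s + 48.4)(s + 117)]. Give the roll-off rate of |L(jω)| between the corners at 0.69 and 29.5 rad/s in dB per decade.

-20 dB/decade

In this band the factors already past their corner are: pole at 0.69; net slope = -20 dB/decade.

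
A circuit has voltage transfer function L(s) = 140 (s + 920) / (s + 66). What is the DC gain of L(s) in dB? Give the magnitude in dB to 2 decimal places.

65.81 dB

L(0) = 140 × 920 / 66 = 1951.5
20 log₁₀(1951.5) = 65.807 dB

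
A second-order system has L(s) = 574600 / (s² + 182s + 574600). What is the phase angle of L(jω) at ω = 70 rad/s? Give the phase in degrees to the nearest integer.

-1 deg

∠[(j70)² + 182(j70) + 574600] = ∠[5.697e+05 + j12740] = 1.28°
∠L(j70) = −1.28° = -1.28°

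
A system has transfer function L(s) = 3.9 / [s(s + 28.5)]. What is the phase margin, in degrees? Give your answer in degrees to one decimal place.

Gain crossover: |L(jω)| = 1 at ω ≈ 0.137 rad s⁻¹.
∠L(j0.137) = −90° − arctan(0.137/28.5) ≈ -90.28°
PM = 180° + (-90.28°) = 89.72°

89.7°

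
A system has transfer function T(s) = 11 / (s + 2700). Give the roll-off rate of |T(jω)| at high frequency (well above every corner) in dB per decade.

With 0 zeros and 1 pole, the high-frequency asymptotic slope is 20 × (0 − 1) = -20 dB/decade.

-20 dB/decade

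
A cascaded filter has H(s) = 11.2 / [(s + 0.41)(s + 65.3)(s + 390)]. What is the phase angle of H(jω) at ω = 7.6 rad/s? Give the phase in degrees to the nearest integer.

-95°

∠(j7.6 + 0.41) = arctan(7.6/0.41) = 86.91°
∠(j7.6 + 65.3) = arctan(7.6/65.3) = 6.64°
∠(j7.6 + 390) = arctan(7.6/390) = 1.12°
∠H(j7.6) = − (86.91° + 6.64° + 1.12°) = -94.67°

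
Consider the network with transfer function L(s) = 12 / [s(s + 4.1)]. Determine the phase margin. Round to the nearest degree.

59°

Gain crossover: |L(jω)| = 1 at ω ≈ 2.5 rad/s.
∠L(j2.5) = −90° − arctan(2.5/4.1) ≈ -121.36°
PM = 180° + (-121.36°) = 58.64°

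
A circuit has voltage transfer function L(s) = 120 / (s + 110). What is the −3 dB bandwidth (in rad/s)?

110 rad/s

For a single-pole low-pass, the −3 dB point is at the pole: ω = 110 rad/s.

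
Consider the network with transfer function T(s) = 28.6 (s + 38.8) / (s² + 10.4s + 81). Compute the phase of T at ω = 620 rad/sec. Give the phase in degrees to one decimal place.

∠(j620 + 38.8) = arctan(620/38.8) = 86.42°
∠[(j620)² + 10.4(j620) + 81] = ∠[-3.8432e+05 + j6448] = 179.04°
∠T(j620) = 86.42° − 179.04° = -92.62°

-92.6°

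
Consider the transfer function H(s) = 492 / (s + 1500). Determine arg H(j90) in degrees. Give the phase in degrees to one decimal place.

∠(j90 + 1500) = arctan(90/1500) = 3.43°
∠H(j90) = −3.43° = -3.43°

-3.4°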